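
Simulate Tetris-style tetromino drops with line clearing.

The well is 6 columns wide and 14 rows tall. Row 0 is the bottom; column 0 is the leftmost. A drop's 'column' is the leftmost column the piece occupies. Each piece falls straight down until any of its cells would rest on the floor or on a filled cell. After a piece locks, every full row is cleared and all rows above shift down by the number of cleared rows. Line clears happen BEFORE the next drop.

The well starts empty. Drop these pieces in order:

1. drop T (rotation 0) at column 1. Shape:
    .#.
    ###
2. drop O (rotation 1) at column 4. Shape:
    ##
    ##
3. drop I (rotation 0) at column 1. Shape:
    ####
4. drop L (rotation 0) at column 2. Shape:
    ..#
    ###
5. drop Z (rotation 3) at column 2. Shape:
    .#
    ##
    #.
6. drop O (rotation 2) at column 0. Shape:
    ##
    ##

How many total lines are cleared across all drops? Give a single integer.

Drop 1: T rot0 at col 1 lands with bottom-row=0; cleared 0 line(s) (total 0); column heights now [0 1 2 1 0 0], max=2
Drop 2: O rot1 at col 4 lands with bottom-row=0; cleared 0 line(s) (total 0); column heights now [0 1 2 1 2 2], max=2
Drop 3: I rot0 at col 1 lands with bottom-row=2; cleared 0 line(s) (total 0); column heights now [0 3 3 3 3 2], max=3
Drop 4: L rot0 at col 2 lands with bottom-row=3; cleared 0 line(s) (total 0); column heights now [0 3 4 4 5 2], max=5
Drop 5: Z rot3 at col 2 lands with bottom-row=4; cleared 0 line(s) (total 0); column heights now [0 3 6 7 5 2], max=7
Drop 6: O rot2 at col 0 lands with bottom-row=3; cleared 0 line(s) (total 0); column heights now [5 5 6 7 5 2], max=7

Answer: 0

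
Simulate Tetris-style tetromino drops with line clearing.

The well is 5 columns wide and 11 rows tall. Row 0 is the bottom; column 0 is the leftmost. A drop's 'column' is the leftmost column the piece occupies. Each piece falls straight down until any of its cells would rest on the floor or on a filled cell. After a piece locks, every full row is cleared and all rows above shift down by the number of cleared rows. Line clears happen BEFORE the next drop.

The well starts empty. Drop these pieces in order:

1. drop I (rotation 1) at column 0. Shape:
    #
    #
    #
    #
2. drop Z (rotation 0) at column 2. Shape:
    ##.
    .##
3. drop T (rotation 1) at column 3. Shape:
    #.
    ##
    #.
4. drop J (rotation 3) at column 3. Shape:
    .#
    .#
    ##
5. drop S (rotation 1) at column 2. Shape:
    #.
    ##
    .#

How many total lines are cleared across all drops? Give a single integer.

Answer: 0

Derivation:
Drop 1: I rot1 at col 0 lands with bottom-row=0; cleared 0 line(s) (total 0); column heights now [4 0 0 0 0], max=4
Drop 2: Z rot0 at col 2 lands with bottom-row=0; cleared 0 line(s) (total 0); column heights now [4 0 2 2 1], max=4
Drop 3: T rot1 at col 3 lands with bottom-row=2; cleared 0 line(s) (total 0); column heights now [4 0 2 5 4], max=5
Drop 4: J rot3 at col 3 lands with bottom-row=5; cleared 0 line(s) (total 0); column heights now [4 0 2 6 8], max=8
Drop 5: S rot1 at col 2 lands with bottom-row=6; cleared 0 line(s) (total 0); column heights now [4 0 9 8 8], max=9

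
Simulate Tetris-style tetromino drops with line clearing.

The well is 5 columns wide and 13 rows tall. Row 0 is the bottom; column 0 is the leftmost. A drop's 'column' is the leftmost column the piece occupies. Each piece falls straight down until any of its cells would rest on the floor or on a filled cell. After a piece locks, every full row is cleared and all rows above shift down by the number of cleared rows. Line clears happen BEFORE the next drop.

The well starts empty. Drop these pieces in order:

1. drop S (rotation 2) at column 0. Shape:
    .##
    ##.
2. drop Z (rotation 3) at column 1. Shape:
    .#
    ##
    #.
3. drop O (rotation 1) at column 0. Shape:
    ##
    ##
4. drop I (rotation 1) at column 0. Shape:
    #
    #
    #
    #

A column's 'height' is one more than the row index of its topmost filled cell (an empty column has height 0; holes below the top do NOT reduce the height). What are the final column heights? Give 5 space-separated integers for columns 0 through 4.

Answer: 10 6 5 0 0

Derivation:
Drop 1: S rot2 at col 0 lands with bottom-row=0; cleared 0 line(s) (total 0); column heights now [1 2 2 0 0], max=2
Drop 2: Z rot3 at col 1 lands with bottom-row=2; cleared 0 line(s) (total 0); column heights now [1 4 5 0 0], max=5
Drop 3: O rot1 at col 0 lands with bottom-row=4; cleared 0 line(s) (total 0); column heights now [6 6 5 0 0], max=6
Drop 4: I rot1 at col 0 lands with bottom-row=6; cleared 0 line(s) (total 0); column heights now [10 6 5 0 0], max=10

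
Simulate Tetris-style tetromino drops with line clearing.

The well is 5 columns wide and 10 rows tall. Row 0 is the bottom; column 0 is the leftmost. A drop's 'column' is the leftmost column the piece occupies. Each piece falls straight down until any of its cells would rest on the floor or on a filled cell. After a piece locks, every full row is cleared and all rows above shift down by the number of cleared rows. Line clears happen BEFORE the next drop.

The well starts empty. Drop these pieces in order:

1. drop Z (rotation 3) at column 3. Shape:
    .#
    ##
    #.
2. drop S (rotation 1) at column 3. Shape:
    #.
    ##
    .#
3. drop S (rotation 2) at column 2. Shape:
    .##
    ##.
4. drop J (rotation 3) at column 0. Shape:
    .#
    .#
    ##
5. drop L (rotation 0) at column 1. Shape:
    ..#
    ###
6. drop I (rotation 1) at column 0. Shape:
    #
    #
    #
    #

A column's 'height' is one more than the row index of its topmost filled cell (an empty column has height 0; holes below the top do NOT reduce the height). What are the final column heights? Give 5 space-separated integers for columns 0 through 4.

Drop 1: Z rot3 at col 3 lands with bottom-row=0; cleared 0 line(s) (total 0); column heights now [0 0 0 2 3], max=3
Drop 2: S rot1 at col 3 lands with bottom-row=3; cleared 0 line(s) (total 0); column heights now [0 0 0 6 5], max=6
Drop 3: S rot2 at col 2 lands with bottom-row=6; cleared 0 line(s) (total 0); column heights now [0 0 7 8 8], max=8
Drop 4: J rot3 at col 0 lands with bottom-row=0; cleared 0 line(s) (total 0); column heights now [1 3 7 8 8], max=8
Drop 5: L rot0 at col 1 lands with bottom-row=8; cleared 0 line(s) (total 0); column heights now [1 9 9 10 8], max=10
Drop 6: I rot1 at col 0 lands with bottom-row=1; cleared 0 line(s) (total 0); column heights now [5 9 9 10 8], max=10

Answer: 5 9 9 10 8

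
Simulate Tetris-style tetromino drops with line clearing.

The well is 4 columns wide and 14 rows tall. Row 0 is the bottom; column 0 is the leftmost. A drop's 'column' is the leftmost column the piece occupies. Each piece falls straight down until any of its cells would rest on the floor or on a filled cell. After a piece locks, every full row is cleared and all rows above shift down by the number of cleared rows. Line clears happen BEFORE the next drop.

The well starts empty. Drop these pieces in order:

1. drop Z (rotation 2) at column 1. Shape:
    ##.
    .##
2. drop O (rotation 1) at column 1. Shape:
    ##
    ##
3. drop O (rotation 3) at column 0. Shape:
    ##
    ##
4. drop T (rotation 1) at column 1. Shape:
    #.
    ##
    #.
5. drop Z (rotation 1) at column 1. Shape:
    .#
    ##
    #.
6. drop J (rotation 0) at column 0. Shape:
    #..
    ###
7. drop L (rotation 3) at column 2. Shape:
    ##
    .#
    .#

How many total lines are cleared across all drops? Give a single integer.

Answer: 1

Derivation:
Drop 1: Z rot2 at col 1 lands with bottom-row=0; cleared 0 line(s) (total 0); column heights now [0 2 2 1], max=2
Drop 2: O rot1 at col 1 lands with bottom-row=2; cleared 0 line(s) (total 0); column heights now [0 4 4 1], max=4
Drop 3: O rot3 at col 0 lands with bottom-row=4; cleared 0 line(s) (total 0); column heights now [6 6 4 1], max=6
Drop 4: T rot1 at col 1 lands with bottom-row=6; cleared 0 line(s) (total 0); column heights now [6 9 8 1], max=9
Drop 5: Z rot1 at col 1 lands with bottom-row=9; cleared 0 line(s) (total 0); column heights now [6 11 12 1], max=12
Drop 6: J rot0 at col 0 lands with bottom-row=12; cleared 0 line(s) (total 0); column heights now [14 13 13 1], max=14
Drop 7: L rot3 at col 2 lands with bottom-row=11; cleared 1 line(s) (total 1); column heights now [13 11 13 13], max=13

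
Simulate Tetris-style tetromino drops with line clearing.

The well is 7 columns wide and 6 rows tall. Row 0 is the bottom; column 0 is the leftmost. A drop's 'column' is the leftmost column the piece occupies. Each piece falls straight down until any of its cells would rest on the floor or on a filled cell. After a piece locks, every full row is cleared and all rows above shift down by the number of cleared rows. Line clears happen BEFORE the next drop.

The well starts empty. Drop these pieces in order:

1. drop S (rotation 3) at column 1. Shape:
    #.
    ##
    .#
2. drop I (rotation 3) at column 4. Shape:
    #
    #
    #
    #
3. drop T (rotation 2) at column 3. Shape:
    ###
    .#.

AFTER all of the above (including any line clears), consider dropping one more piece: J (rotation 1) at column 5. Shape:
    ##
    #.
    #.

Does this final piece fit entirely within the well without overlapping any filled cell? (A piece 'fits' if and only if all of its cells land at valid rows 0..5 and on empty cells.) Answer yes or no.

Drop 1: S rot3 at col 1 lands with bottom-row=0; cleared 0 line(s) (total 0); column heights now [0 3 2 0 0 0 0], max=3
Drop 2: I rot3 at col 4 lands with bottom-row=0; cleared 0 line(s) (total 0); column heights now [0 3 2 0 4 0 0], max=4
Drop 3: T rot2 at col 3 lands with bottom-row=4; cleared 0 line(s) (total 0); column heights now [0 3 2 6 6 6 0], max=6
Test piece J rot1 at col 5 (width 2): heights before test = [0 3 2 6 6 6 0]; fits = False

Answer: no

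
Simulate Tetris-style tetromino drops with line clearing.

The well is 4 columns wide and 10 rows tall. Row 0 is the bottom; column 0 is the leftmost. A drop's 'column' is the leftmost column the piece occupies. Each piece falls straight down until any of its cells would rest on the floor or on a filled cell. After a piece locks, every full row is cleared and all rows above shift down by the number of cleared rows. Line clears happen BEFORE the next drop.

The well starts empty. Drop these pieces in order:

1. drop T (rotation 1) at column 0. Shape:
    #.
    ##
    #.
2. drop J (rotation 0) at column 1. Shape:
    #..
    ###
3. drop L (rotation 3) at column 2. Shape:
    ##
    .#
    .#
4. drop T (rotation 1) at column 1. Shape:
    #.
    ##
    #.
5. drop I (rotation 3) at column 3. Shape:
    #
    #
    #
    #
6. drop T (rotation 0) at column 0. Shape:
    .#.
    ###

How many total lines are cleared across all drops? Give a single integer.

Drop 1: T rot1 at col 0 lands with bottom-row=0; cleared 0 line(s) (total 0); column heights now [3 2 0 0], max=3
Drop 2: J rot0 at col 1 lands with bottom-row=2; cleared 1 line(s) (total 1); column heights now [2 3 0 0], max=3
Drop 3: L rot3 at col 2 lands with bottom-row=0; cleared 0 line(s) (total 1); column heights now [2 3 3 3], max=3
Drop 4: T rot1 at col 1 lands with bottom-row=3; cleared 0 line(s) (total 1); column heights now [2 6 5 3], max=6
Drop 5: I rot3 at col 3 lands with bottom-row=3; cleared 0 line(s) (total 1); column heights now [2 6 5 7], max=7
Drop 6: T rot0 at col 0 lands with bottom-row=6; cleared 1 line(s) (total 2); column heights now [2 7 5 6], max=7

Answer: 2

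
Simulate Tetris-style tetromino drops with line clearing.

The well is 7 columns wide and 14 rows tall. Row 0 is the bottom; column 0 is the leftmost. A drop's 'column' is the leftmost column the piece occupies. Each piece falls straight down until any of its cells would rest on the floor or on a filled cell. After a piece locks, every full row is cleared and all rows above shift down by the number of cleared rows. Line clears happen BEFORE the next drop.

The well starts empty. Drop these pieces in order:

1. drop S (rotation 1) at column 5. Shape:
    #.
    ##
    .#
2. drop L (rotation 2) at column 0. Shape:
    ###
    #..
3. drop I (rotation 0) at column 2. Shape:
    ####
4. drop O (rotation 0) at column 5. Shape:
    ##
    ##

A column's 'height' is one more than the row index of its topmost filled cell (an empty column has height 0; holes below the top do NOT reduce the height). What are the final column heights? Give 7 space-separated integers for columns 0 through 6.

Answer: 2 2 4 4 4 6 6

Derivation:
Drop 1: S rot1 at col 5 lands with bottom-row=0; cleared 0 line(s) (total 0); column heights now [0 0 0 0 0 3 2], max=3
Drop 2: L rot2 at col 0 lands with bottom-row=0; cleared 0 line(s) (total 0); column heights now [2 2 2 0 0 3 2], max=3
Drop 3: I rot0 at col 2 lands with bottom-row=3; cleared 0 line(s) (total 0); column heights now [2 2 4 4 4 4 2], max=4
Drop 4: O rot0 at col 5 lands with bottom-row=4; cleared 0 line(s) (total 0); column heights now [2 2 4 4 4 6 6], max=6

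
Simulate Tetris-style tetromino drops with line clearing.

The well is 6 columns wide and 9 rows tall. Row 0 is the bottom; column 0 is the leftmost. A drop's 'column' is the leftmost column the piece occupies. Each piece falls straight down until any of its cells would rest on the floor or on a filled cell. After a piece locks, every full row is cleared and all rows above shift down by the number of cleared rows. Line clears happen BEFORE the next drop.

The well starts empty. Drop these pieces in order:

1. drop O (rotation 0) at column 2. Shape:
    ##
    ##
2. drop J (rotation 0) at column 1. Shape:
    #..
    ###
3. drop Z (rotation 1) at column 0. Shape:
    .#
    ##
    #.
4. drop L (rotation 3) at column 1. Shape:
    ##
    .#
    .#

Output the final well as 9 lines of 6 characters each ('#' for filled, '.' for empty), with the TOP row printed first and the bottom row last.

Answer: ......
......
.##...
.##...
###...
##....
.###..
..##..
..##..

Derivation:
Drop 1: O rot0 at col 2 lands with bottom-row=0; cleared 0 line(s) (total 0); column heights now [0 0 2 2 0 0], max=2
Drop 2: J rot0 at col 1 lands with bottom-row=2; cleared 0 line(s) (total 0); column heights now [0 4 3 3 0 0], max=4
Drop 3: Z rot1 at col 0 lands with bottom-row=3; cleared 0 line(s) (total 0); column heights now [5 6 3 3 0 0], max=6
Drop 4: L rot3 at col 1 lands with bottom-row=4; cleared 0 line(s) (total 0); column heights now [5 7 7 3 0 0], max=7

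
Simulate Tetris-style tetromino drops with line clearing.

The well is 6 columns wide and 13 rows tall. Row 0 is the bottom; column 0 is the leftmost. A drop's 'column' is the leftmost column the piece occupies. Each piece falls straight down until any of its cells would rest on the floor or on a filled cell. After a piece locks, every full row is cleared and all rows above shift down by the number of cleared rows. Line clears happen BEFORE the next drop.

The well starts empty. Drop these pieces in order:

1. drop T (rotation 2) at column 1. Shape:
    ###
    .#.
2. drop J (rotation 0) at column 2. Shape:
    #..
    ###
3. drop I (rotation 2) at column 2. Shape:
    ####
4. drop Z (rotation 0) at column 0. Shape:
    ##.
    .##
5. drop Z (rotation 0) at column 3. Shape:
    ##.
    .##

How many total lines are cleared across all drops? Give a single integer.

Drop 1: T rot2 at col 1 lands with bottom-row=0; cleared 0 line(s) (total 0); column heights now [0 2 2 2 0 0], max=2
Drop 2: J rot0 at col 2 lands with bottom-row=2; cleared 0 line(s) (total 0); column heights now [0 2 4 3 3 0], max=4
Drop 3: I rot2 at col 2 lands with bottom-row=4; cleared 0 line(s) (total 0); column heights now [0 2 5 5 5 5], max=5
Drop 4: Z rot0 at col 0 lands with bottom-row=5; cleared 0 line(s) (total 0); column heights now [7 7 6 5 5 5], max=7
Drop 5: Z rot0 at col 3 lands with bottom-row=5; cleared 0 line(s) (total 0); column heights now [7 7 6 7 7 6], max=7

Answer: 0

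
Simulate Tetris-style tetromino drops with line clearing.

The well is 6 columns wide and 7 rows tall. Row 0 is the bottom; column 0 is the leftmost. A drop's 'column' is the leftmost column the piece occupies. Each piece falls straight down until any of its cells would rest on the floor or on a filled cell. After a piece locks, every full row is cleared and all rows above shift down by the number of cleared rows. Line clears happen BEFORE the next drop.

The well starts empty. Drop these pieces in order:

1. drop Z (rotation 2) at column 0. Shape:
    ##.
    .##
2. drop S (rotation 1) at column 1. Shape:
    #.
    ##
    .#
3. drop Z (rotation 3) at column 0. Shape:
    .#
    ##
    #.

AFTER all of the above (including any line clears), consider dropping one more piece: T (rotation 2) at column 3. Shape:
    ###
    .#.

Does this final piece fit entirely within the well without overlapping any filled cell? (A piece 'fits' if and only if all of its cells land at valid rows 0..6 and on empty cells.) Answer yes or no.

Drop 1: Z rot2 at col 0 lands with bottom-row=0; cleared 0 line(s) (total 0); column heights now [2 2 1 0 0 0], max=2
Drop 2: S rot1 at col 1 lands with bottom-row=1; cleared 0 line(s) (total 0); column heights now [2 4 3 0 0 0], max=4
Drop 3: Z rot3 at col 0 lands with bottom-row=3; cleared 0 line(s) (total 0); column heights now [5 6 3 0 0 0], max=6
Test piece T rot2 at col 3 (width 3): heights before test = [5 6 3 0 0 0]; fits = True

Answer: yes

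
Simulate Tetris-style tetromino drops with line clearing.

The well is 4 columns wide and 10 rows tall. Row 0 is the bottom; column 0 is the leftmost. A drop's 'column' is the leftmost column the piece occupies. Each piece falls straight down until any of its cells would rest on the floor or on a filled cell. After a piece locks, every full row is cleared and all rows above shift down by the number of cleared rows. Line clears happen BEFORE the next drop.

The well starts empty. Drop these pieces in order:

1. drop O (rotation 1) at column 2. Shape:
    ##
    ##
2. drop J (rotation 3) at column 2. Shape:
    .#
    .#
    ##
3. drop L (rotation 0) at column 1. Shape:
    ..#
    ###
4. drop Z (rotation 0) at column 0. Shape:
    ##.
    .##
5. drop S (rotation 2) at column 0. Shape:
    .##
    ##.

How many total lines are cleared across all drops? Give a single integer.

Drop 1: O rot1 at col 2 lands with bottom-row=0; cleared 0 line(s) (total 0); column heights now [0 0 2 2], max=2
Drop 2: J rot3 at col 2 lands with bottom-row=2; cleared 0 line(s) (total 0); column heights now [0 0 3 5], max=5
Drop 3: L rot0 at col 1 lands with bottom-row=5; cleared 0 line(s) (total 0); column heights now [0 6 6 7], max=7
Drop 4: Z rot0 at col 0 lands with bottom-row=6; cleared 0 line(s) (total 0); column heights now [8 8 7 7], max=8
Drop 5: S rot2 at col 0 lands with bottom-row=8; cleared 0 line(s) (total 0); column heights now [9 10 10 7], max=10

Answer: 0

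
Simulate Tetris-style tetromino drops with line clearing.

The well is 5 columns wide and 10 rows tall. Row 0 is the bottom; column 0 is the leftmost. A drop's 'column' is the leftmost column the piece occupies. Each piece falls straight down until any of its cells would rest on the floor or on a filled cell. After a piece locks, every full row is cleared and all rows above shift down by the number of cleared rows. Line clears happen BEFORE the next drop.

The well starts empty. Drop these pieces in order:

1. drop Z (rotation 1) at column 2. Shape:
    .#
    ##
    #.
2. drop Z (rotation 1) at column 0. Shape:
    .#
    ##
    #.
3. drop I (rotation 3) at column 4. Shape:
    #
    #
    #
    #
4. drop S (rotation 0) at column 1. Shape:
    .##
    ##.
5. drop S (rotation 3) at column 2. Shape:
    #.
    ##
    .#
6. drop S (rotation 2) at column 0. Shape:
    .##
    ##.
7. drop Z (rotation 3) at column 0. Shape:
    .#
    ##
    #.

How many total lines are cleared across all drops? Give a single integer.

Drop 1: Z rot1 at col 2 lands with bottom-row=0; cleared 0 line(s) (total 0); column heights now [0 0 2 3 0], max=3
Drop 2: Z rot1 at col 0 lands with bottom-row=0; cleared 0 line(s) (total 0); column heights now [2 3 2 3 0], max=3
Drop 3: I rot3 at col 4 lands with bottom-row=0; cleared 1 line(s) (total 1); column heights now [1 2 1 2 3], max=3
Drop 4: S rot0 at col 1 lands with bottom-row=2; cleared 0 line(s) (total 1); column heights now [1 3 4 4 3], max=4
Drop 5: S rot3 at col 2 lands with bottom-row=4; cleared 0 line(s) (total 1); column heights now [1 3 7 6 3], max=7
Drop 6: S rot2 at col 0 lands with bottom-row=6; cleared 0 line(s) (total 1); column heights now [7 8 8 6 3], max=8
Drop 7: Z rot3 at col 0 lands with bottom-row=7; cleared 0 line(s) (total 1); column heights now [9 10 8 6 3], max=10

Answer: 1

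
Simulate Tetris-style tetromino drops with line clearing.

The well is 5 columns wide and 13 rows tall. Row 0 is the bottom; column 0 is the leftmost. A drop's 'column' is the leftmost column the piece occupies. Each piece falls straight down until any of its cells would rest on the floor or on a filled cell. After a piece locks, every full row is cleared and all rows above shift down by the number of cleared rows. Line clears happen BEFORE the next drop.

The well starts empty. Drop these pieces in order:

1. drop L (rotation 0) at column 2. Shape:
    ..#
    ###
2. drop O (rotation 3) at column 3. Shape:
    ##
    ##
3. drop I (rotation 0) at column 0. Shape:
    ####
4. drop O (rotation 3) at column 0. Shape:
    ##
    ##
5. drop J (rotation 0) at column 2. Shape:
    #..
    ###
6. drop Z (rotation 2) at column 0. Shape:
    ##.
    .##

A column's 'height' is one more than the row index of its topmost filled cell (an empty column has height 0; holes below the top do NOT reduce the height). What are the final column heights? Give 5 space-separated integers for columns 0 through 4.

Answer: 8 8 7 5 4

Derivation:
Drop 1: L rot0 at col 2 lands with bottom-row=0; cleared 0 line(s) (total 0); column heights now [0 0 1 1 2], max=2
Drop 2: O rot3 at col 3 lands with bottom-row=2; cleared 0 line(s) (total 0); column heights now [0 0 1 4 4], max=4
Drop 3: I rot0 at col 0 lands with bottom-row=4; cleared 0 line(s) (total 0); column heights now [5 5 5 5 4], max=5
Drop 4: O rot3 at col 0 lands with bottom-row=5; cleared 0 line(s) (total 0); column heights now [7 7 5 5 4], max=7
Drop 5: J rot0 at col 2 lands with bottom-row=5; cleared 1 line(s) (total 1); column heights now [6 6 6 5 4], max=6
Drop 6: Z rot2 at col 0 lands with bottom-row=6; cleared 0 line(s) (total 1); column heights now [8 8 7 5 4], max=8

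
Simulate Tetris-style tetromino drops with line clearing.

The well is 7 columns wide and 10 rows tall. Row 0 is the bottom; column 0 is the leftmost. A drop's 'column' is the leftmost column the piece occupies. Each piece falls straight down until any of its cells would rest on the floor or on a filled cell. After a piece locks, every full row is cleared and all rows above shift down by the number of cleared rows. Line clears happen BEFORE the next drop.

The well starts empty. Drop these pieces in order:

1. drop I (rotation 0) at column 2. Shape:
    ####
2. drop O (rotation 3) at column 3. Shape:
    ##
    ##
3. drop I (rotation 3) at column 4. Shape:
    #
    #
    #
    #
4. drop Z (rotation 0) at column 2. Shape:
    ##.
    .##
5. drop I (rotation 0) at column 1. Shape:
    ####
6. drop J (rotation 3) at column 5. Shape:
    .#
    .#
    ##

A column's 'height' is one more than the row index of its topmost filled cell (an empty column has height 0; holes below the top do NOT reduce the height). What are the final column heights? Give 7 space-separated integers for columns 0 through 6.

Answer: 0 10 10 10 10 2 4

Derivation:
Drop 1: I rot0 at col 2 lands with bottom-row=0; cleared 0 line(s) (total 0); column heights now [0 0 1 1 1 1 0], max=1
Drop 2: O rot3 at col 3 lands with bottom-row=1; cleared 0 line(s) (total 0); column heights now [0 0 1 3 3 1 0], max=3
Drop 3: I rot3 at col 4 lands with bottom-row=3; cleared 0 line(s) (total 0); column heights now [0 0 1 3 7 1 0], max=7
Drop 4: Z rot0 at col 2 lands with bottom-row=7; cleared 0 line(s) (total 0); column heights now [0 0 9 9 8 1 0], max=9
Drop 5: I rot0 at col 1 lands with bottom-row=9; cleared 0 line(s) (total 0); column heights now [0 10 10 10 10 1 0], max=10
Drop 6: J rot3 at col 5 lands with bottom-row=1; cleared 0 line(s) (total 0); column heights now [0 10 10 10 10 2 4], max=10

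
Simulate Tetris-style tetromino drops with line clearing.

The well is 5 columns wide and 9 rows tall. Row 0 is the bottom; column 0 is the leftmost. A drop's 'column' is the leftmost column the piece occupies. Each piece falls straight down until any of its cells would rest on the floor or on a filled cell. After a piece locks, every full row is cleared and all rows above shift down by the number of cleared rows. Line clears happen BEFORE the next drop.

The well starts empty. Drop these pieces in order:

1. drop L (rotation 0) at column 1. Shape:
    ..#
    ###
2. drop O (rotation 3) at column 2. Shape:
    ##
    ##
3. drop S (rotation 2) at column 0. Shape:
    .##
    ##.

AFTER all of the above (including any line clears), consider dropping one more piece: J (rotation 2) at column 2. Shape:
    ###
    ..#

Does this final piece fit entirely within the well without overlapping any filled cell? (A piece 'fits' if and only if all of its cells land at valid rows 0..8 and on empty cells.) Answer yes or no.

Answer: yes

Derivation:
Drop 1: L rot0 at col 1 lands with bottom-row=0; cleared 0 line(s) (total 0); column heights now [0 1 1 2 0], max=2
Drop 2: O rot3 at col 2 lands with bottom-row=2; cleared 0 line(s) (total 0); column heights now [0 1 4 4 0], max=4
Drop 3: S rot2 at col 0 lands with bottom-row=3; cleared 0 line(s) (total 0); column heights now [4 5 5 4 0], max=5
Test piece J rot2 at col 2 (width 3): heights before test = [4 5 5 4 0]; fits = True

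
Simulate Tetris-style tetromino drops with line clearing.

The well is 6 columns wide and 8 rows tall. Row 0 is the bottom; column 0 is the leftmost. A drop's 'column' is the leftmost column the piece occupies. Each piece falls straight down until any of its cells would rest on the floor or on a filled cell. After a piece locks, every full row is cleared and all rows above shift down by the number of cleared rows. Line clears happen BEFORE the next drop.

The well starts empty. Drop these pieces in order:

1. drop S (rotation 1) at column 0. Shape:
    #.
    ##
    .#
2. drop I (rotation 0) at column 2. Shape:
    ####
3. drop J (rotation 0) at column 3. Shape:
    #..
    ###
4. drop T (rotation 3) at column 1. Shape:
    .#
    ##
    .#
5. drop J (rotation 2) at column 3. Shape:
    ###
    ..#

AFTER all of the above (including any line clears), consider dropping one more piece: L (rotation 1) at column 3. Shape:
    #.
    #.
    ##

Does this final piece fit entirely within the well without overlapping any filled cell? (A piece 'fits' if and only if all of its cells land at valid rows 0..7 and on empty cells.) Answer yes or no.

Drop 1: S rot1 at col 0 lands with bottom-row=0; cleared 0 line(s) (total 0); column heights now [3 2 0 0 0 0], max=3
Drop 2: I rot0 at col 2 lands with bottom-row=0; cleared 0 line(s) (total 0); column heights now [3 2 1 1 1 1], max=3
Drop 3: J rot0 at col 3 lands with bottom-row=1; cleared 0 line(s) (total 0); column heights now [3 2 1 3 2 2], max=3
Drop 4: T rot3 at col 1 lands with bottom-row=1; cleared 1 line(s) (total 1); column heights now [2 2 3 2 1 1], max=3
Drop 5: J rot2 at col 3 lands with bottom-row=1; cleared 0 line(s) (total 1); column heights now [2 2 3 3 3 3], max=3
Test piece L rot1 at col 3 (width 2): heights before test = [2 2 3 3 3 3]; fits = True

Answer: yes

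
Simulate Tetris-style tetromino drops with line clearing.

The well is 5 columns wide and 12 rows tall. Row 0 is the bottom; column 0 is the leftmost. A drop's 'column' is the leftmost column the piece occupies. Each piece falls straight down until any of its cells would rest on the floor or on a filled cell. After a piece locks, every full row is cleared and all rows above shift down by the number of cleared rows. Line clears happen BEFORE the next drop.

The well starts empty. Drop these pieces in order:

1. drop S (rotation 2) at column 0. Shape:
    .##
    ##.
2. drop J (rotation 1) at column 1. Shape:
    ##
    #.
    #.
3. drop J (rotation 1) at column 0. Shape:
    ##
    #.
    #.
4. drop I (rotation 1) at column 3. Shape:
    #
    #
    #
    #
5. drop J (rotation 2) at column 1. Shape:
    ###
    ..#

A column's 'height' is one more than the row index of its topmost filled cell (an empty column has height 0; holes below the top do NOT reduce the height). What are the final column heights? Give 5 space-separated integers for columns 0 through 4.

Drop 1: S rot2 at col 0 lands with bottom-row=0; cleared 0 line(s) (total 0); column heights now [1 2 2 0 0], max=2
Drop 2: J rot1 at col 1 lands with bottom-row=2; cleared 0 line(s) (total 0); column heights now [1 5 5 0 0], max=5
Drop 3: J rot1 at col 0 lands with bottom-row=3; cleared 0 line(s) (total 0); column heights now [6 6 5 0 0], max=6
Drop 4: I rot1 at col 3 lands with bottom-row=0; cleared 0 line(s) (total 0); column heights now [6 6 5 4 0], max=6
Drop 5: J rot2 at col 1 lands with bottom-row=5; cleared 0 line(s) (total 0); column heights now [6 7 7 7 0], max=7

Answer: 6 7 7 7 0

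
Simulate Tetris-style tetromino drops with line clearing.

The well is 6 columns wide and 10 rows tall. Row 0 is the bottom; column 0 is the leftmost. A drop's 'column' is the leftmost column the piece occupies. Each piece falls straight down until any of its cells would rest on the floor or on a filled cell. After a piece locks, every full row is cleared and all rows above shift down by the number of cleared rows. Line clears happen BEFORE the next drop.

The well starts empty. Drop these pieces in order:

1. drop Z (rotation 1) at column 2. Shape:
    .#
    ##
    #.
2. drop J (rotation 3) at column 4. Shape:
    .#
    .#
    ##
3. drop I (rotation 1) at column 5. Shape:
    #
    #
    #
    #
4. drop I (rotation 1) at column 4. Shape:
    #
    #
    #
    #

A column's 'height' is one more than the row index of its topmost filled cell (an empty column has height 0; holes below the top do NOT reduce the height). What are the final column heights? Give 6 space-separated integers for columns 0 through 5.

Answer: 0 0 2 3 5 7

Derivation:
Drop 1: Z rot1 at col 2 lands with bottom-row=0; cleared 0 line(s) (total 0); column heights now [0 0 2 3 0 0], max=3
Drop 2: J rot3 at col 4 lands with bottom-row=0; cleared 0 line(s) (total 0); column heights now [0 0 2 3 1 3], max=3
Drop 3: I rot1 at col 5 lands with bottom-row=3; cleared 0 line(s) (total 0); column heights now [0 0 2 3 1 7], max=7
Drop 4: I rot1 at col 4 lands with bottom-row=1; cleared 0 line(s) (total 0); column heights now [0 0 2 3 5 7], max=7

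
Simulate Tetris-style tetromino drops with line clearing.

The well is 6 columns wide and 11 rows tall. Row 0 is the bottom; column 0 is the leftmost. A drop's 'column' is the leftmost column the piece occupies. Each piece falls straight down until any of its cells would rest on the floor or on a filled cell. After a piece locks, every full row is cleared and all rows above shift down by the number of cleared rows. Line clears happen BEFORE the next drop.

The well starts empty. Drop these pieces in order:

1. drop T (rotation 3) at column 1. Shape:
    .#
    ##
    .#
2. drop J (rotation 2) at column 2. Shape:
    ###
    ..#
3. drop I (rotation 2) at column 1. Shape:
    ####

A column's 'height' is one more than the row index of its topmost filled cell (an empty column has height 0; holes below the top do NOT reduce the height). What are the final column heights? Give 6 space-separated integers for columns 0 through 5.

Answer: 0 5 5 5 5 0

Derivation:
Drop 1: T rot3 at col 1 lands with bottom-row=0; cleared 0 line(s) (total 0); column heights now [0 2 3 0 0 0], max=3
Drop 2: J rot2 at col 2 lands with bottom-row=2; cleared 0 line(s) (total 0); column heights now [0 2 4 4 4 0], max=4
Drop 3: I rot2 at col 1 lands with bottom-row=4; cleared 0 line(s) (total 0); column heights now [0 5 5 5 5 0], max=5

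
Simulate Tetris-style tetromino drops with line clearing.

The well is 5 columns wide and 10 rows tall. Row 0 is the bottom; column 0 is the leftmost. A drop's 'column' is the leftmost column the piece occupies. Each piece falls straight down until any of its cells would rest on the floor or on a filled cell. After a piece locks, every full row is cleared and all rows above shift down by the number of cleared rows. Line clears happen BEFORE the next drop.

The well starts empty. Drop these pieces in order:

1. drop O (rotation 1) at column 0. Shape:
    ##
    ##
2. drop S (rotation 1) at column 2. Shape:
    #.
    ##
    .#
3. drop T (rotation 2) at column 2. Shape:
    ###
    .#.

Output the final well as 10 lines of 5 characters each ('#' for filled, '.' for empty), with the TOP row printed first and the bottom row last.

Drop 1: O rot1 at col 0 lands with bottom-row=0; cleared 0 line(s) (total 0); column heights now [2 2 0 0 0], max=2
Drop 2: S rot1 at col 2 lands with bottom-row=0; cleared 0 line(s) (total 0); column heights now [2 2 3 2 0], max=3
Drop 3: T rot2 at col 2 lands with bottom-row=2; cleared 0 line(s) (total 0); column heights now [2 2 4 4 4], max=4

Answer: .....
.....
.....
.....
.....
.....
..###
..##.
####.
##.#.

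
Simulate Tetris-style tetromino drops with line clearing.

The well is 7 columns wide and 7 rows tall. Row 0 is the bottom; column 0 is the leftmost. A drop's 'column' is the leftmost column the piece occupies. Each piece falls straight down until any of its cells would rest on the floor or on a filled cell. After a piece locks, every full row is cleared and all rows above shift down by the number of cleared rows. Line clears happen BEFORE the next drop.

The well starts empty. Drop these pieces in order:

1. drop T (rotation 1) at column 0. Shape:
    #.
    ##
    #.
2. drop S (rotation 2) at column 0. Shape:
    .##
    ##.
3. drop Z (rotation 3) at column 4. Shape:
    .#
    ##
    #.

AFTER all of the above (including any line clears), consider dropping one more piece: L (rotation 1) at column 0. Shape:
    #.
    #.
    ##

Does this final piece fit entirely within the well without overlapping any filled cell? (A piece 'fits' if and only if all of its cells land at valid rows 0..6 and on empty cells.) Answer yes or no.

Answer: no

Derivation:
Drop 1: T rot1 at col 0 lands with bottom-row=0; cleared 0 line(s) (total 0); column heights now [3 2 0 0 0 0 0], max=3
Drop 2: S rot2 at col 0 lands with bottom-row=3; cleared 0 line(s) (total 0); column heights now [4 5 5 0 0 0 0], max=5
Drop 3: Z rot3 at col 4 lands with bottom-row=0; cleared 0 line(s) (total 0); column heights now [4 5 5 0 2 3 0], max=5
Test piece L rot1 at col 0 (width 2): heights before test = [4 5 5 0 2 3 0]; fits = False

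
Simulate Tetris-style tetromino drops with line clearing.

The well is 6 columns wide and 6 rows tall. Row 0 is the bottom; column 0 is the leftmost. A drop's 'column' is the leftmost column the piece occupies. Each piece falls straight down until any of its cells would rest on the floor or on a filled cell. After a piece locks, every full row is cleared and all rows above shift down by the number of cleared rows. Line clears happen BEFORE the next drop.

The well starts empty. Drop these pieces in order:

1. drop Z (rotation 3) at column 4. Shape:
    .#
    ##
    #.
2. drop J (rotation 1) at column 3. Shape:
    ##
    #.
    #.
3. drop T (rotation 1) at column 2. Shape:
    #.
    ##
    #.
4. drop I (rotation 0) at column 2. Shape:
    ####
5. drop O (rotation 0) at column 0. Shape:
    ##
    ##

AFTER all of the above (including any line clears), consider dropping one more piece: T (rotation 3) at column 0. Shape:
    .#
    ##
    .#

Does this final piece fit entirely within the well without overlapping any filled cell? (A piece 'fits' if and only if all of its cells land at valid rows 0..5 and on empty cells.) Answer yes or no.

Answer: yes

Derivation:
Drop 1: Z rot3 at col 4 lands with bottom-row=0; cleared 0 line(s) (total 0); column heights now [0 0 0 0 2 3], max=3
Drop 2: J rot1 at col 3 lands with bottom-row=0; cleared 0 line(s) (total 0); column heights now [0 0 0 3 3 3], max=3
Drop 3: T rot1 at col 2 lands with bottom-row=2; cleared 0 line(s) (total 0); column heights now [0 0 5 4 3 3], max=5
Drop 4: I rot0 at col 2 lands with bottom-row=5; cleared 0 line(s) (total 0); column heights now [0 0 6 6 6 6], max=6
Drop 5: O rot0 at col 0 lands with bottom-row=0; cleared 0 line(s) (total 0); column heights now [2 2 6 6 6 6], max=6
Test piece T rot3 at col 0 (width 2): heights before test = [2 2 6 6 6 6]; fits = True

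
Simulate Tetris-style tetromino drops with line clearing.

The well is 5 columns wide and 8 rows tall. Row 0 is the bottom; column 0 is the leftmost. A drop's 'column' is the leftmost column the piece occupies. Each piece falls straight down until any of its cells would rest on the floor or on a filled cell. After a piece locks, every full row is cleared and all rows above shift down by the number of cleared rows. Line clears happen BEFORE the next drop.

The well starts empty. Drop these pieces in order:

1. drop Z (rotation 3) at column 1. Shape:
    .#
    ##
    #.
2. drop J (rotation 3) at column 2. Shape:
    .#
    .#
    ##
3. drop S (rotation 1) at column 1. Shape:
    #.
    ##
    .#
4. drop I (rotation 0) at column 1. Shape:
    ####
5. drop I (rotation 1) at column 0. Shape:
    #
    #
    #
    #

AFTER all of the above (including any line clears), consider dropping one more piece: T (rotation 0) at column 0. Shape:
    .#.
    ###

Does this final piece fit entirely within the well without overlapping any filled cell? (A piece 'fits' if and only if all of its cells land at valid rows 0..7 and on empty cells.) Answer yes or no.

Answer: no

Derivation:
Drop 1: Z rot3 at col 1 lands with bottom-row=0; cleared 0 line(s) (total 0); column heights now [0 2 3 0 0], max=3
Drop 2: J rot3 at col 2 lands with bottom-row=3; cleared 0 line(s) (total 0); column heights now [0 2 4 6 0], max=6
Drop 3: S rot1 at col 1 lands with bottom-row=4; cleared 0 line(s) (total 0); column heights now [0 7 6 6 0], max=7
Drop 4: I rot0 at col 1 lands with bottom-row=7; cleared 0 line(s) (total 0); column heights now [0 8 8 8 8], max=8
Drop 5: I rot1 at col 0 lands with bottom-row=0; cleared 0 line(s) (total 0); column heights now [4 8 8 8 8], max=8
Test piece T rot0 at col 0 (width 3): heights before test = [4 8 8 8 8]; fits = False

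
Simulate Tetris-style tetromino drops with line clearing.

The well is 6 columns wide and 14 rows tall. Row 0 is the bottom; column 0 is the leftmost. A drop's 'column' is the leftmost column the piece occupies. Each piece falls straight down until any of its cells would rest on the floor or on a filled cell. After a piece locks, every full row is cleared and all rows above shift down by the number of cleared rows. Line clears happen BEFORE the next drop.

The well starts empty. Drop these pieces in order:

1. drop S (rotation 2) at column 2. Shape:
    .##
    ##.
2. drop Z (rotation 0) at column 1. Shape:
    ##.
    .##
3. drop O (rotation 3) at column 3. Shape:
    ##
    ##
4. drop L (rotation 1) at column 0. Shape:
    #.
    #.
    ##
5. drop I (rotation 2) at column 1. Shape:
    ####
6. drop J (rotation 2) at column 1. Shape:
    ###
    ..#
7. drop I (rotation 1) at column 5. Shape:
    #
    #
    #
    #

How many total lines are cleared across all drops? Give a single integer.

Answer: 0

Derivation:
Drop 1: S rot2 at col 2 lands with bottom-row=0; cleared 0 line(s) (total 0); column heights now [0 0 1 2 2 0], max=2
Drop 2: Z rot0 at col 1 lands with bottom-row=2; cleared 0 line(s) (total 0); column heights now [0 4 4 3 2 0], max=4
Drop 3: O rot3 at col 3 lands with bottom-row=3; cleared 0 line(s) (total 0); column heights now [0 4 4 5 5 0], max=5
Drop 4: L rot1 at col 0 lands with bottom-row=4; cleared 0 line(s) (total 0); column heights now [7 5 4 5 5 0], max=7
Drop 5: I rot2 at col 1 lands with bottom-row=5; cleared 0 line(s) (total 0); column heights now [7 6 6 6 6 0], max=7
Drop 6: J rot2 at col 1 lands with bottom-row=6; cleared 0 line(s) (total 0); column heights now [7 8 8 8 6 0], max=8
Drop 7: I rot1 at col 5 lands with bottom-row=0; cleared 0 line(s) (total 0); column heights now [7 8 8 8 6 4], max=8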